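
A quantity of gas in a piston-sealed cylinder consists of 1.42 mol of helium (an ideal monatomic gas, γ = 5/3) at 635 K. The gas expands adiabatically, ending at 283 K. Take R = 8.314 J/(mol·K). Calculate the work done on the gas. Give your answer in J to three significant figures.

Adiabatic ⇒ Q = 0, so W_by = −ΔU = nCᵥ(T₁ − T₂).
Cᵥ = 3R/2 = 12.47 J/(mol·K).
W = (1.42)(12.47)(635 − 283) = 6234 J.
Work on gas = −W_by = -6234 J.

W ≈ -6230 J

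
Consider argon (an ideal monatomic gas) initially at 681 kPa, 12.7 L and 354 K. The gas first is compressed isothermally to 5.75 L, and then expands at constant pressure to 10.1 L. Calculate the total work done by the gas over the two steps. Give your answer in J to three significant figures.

W_total ≈ -310 J

Step 1 (isothermal): W = P₁V₁ ln(V₂/V₁) = (8649) ln(5.75/12.7) = -6853 J.
After step 1: P = 1504 kPa, V = 5.75 L, T = 354 K.
Step 2 (isobaric): W = PΔV = (1504 kPa)(10.1 − 5.75 L) = 6543 J.
W_total = -6853 + 6543 = -310.3 J.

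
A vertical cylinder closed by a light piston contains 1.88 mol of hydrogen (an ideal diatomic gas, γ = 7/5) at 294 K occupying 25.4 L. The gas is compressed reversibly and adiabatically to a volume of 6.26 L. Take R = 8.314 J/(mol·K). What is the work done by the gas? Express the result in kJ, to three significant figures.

Adiabatic: TV^(γ−1) = const with γ = 7/5.
T₂ = T₁ (V₁/V₂)^(γ−1) = 294 × (25.4/6.26)^0.4 = 294 × 1.751 = 514.8 K.
W_by = nCᵥ(T₁ − T₂) = (1.88)(20.79)(294 − 514.8) = -8629 J.

W ≈ -8.63 kJ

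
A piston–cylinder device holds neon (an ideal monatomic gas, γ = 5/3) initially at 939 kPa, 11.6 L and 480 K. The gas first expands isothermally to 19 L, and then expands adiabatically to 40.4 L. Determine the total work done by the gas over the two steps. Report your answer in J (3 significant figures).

Step 1 (isothermal): W = P₁V₁ ln(V₂/V₁) = (10892) ln(19/11.6) = 5375 J.
After step 1: P = 573.3 kPa, V = 19 L, T = 480 K.
Step 2 (adiabatic): W = (P₁V₁ − P₂V₂)/(γ−1) = (10892 − 6587)/0.667 = 6458 J.
W_total = 5375 + 6458 = 11832 J.

W_total ≈ 11800 J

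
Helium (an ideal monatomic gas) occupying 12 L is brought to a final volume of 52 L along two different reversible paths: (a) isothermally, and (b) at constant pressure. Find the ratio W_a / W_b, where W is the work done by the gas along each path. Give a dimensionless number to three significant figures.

Path (a) isothermal: W = P₁V₁ ln(V₂/V₁) → W_a/(P₁V₁) = 1.466.
Path (b) isobaric: W = P₁(V₂ − V₁) → W_b/(P₁V₁) = 3.333.
W_a / W_b = 1.466 / 3.333 = 0.4399.

W_a / W_b ≈ 0.440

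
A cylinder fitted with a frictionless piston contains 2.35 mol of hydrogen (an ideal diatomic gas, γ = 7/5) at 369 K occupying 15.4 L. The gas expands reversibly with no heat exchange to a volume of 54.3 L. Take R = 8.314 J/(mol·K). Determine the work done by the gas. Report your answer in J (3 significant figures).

W ≈ 7140 J

Adiabatic: TV^(γ−1) = const with γ = 7/5.
T₂ = T₁ (V₁/V₂)^(γ−1) = 369 × (15.4/54.3)^0.4 = 369 × 0.6041 = 222.9 K.
W_by = nCᵥ(T₁ − T₂) = (2.35)(20.79)(369 − 222.9) = 7136 J.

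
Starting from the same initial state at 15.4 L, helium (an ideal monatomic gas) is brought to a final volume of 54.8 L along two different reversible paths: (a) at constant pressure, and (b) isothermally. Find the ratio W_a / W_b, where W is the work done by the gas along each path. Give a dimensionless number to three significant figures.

Path (a) isobaric: W = P₁(V₂ − V₁) → W_a/(P₁V₁) = 2.558.
Path (b) isothermal: W = P₁V₁ ln(V₂/V₁) → W_b/(P₁V₁) = 1.269.
W_a / W_b = 2.558 / 1.269 = 2.016.

W_a / W_b ≈ 2.02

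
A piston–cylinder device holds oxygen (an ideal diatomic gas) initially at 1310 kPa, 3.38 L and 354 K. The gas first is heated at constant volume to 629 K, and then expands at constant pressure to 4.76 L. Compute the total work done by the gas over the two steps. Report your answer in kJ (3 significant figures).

Step 1 (isochoric): W = 0 (constant volume).
After step 1: P = 2328 kPa (V unchanged).
Step 2 (isobaric): W = PΔV = (2328 kPa)(4.76 − 3.38 L) = 3212 J.
W_total = 0 + 3212 = 3212 J.

W_total ≈ 3.21 kJ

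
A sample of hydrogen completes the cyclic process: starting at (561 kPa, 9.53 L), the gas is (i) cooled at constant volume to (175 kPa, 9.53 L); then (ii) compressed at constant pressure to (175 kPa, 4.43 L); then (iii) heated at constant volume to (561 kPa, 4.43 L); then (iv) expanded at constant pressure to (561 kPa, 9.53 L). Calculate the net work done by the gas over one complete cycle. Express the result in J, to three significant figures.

W_net ≈ 1970 J

Constant-volume legs do no work.
W(ii) = (175)(4.43 − 9.53) = -892.5 J; W(iv) = (561)(9.53 − 4.43) = 2861 J.
W_net = -892.5 + 2861 = 1969 J (the clockwise enclosed area).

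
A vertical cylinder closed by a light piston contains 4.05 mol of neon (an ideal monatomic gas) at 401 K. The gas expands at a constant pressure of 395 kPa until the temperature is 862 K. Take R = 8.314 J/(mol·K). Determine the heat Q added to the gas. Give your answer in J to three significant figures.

Isobaric: W = nRΔT = (4.05)(8.314)(461) = 15523 J.
ΔU = nCᵥΔT with Cᵥ = 3R/2: ΔU = (4.05)(12.47)(461) = 23284 J.
Q = ΔU + W = 23284 + 15523 = 38807 J.

Q ≈ 38800 J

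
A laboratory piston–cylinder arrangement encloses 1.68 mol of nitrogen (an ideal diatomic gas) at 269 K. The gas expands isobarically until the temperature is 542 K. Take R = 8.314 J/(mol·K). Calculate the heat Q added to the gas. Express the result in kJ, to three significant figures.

Isobaric: W = nRΔT = (1.68)(8.314)(273) = 3813 J.
ΔU = nCᵥΔT with Cᵥ = 5R/2: ΔU = (1.68)(20.79)(273) = 9533 J.
Q = ΔU + W = 9533 + 3813 = 13346 J.

Q ≈ 13.3 kJ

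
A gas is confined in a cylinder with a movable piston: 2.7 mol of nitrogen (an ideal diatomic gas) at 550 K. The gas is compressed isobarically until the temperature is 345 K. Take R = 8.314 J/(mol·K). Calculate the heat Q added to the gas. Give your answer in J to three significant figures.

Isobaric: W = nRΔT = (2.7)(8.314)(-205) = -4602 J.
ΔU = nCᵥΔT with Cᵥ = 5R/2: ΔU = (2.7)(20.79)(-205) = -11504 J.
Q = ΔU + W = -11504 − 4602 = -16106 J.

Q ≈ -16100 J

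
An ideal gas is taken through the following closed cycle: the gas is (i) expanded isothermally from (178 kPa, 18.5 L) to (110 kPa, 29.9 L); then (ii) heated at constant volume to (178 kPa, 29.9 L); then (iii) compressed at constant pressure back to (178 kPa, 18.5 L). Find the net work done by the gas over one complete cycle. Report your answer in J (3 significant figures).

Leg (i): W = PᵢVᵢ ln(V_f/Vᵢ) = (3293) ln(29.9/18.5) = 1581 J.
Leg (ii): W = 0.
Leg (iii): W = PΔV = (178)(18.5 − 29.9) = -2029 J.
W_net = 1581 − 2029 = -448.3 J.

W_net ≈ -448 J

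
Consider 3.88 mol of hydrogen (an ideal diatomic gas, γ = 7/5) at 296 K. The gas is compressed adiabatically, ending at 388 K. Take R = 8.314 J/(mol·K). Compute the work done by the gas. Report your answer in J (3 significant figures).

Adiabatic ⇒ Q = 0, so W_by = −ΔU = nCᵥ(T₁ − T₂).
Cᵥ = 5R/2 = 20.79 J/(mol·K).
W = (3.88)(20.79)(296 − 388) = -7419 J.

W ≈ -7420 J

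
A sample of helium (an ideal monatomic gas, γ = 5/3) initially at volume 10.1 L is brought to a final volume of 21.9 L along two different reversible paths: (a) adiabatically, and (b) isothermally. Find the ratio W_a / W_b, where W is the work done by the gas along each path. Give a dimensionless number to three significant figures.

Path (a) adiabatic: W = P₁V₁(1 − (V₁/V₂)^(γ−1))/(γ−1) → W_a/(P₁V₁) = 0.6046.
Path (b) isothermal: W = P₁V₁ ln(V₂/V₁) → W_b/(P₁V₁) = 0.774.
W_a / W_b = 0.6046 / 0.774 = 0.7812.

W_a / W_b ≈ 0.781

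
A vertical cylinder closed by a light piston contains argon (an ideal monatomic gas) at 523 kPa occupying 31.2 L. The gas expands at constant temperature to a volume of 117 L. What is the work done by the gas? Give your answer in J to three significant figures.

Isothermal: W = nRT ln(V₂/V₁) = P₁V₁ ln(V₂/V₁).
P₁V₁ = (523 kPa)(31.2 L) = 16318 J.
W = 16318 × ln(117/31.2) = 16318 × 1.322
W_by_gas = 21568 J.

W ≈ 21600 J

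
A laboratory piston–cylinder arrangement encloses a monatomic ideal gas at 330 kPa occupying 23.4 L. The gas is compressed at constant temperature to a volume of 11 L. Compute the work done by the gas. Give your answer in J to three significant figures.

W ≈ -5830 J

Isothermal: W = nRT ln(V₂/V₁) = P₁V₁ ln(V₂/V₁).
P₁V₁ = (330 kPa)(23.4 L) = 7722 J.
W = 7722 × ln(11/23.4) = 7722 × -0.7548
W_by_gas = -5829 J.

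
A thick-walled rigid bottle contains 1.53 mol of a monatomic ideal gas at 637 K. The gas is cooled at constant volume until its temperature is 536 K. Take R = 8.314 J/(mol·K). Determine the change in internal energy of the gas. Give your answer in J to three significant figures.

Constant volume ⇒ W = 0, so Q = ΔU = nCᵥΔT with Cᵥ = 3R/2 = 12.47 J/(mol·K).
ΔU = (1.53)(12.47)(536 − 637) = -1927 J.

ΔU ≈ -1930 J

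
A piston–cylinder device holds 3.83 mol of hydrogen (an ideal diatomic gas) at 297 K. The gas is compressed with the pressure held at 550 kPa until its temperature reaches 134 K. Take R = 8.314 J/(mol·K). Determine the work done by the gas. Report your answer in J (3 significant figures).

Isobaric: W = P ΔV = nR ΔT.
W = (3.83)(8.314)(134 − 297) = -5190 J.

W ≈ -5190 J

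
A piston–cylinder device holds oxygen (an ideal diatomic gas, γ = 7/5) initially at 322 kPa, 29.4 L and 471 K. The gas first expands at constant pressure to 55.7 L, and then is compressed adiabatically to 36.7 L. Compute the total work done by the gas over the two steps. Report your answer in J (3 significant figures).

Step 1 (isobaric): W = PΔV = (322 kPa)(55.7 − 29.4 L) = 8469 J.
After step 1: P = 322 kPa, V = 55.7 L, T = 892.3 K.
Step 2 (adiabatic): W = (P₁V₁ − P₂V₂)/(γ−1) = (17935 − 21193)/0.4 = -8143 J.
W_total = 8469 − 8143 = 325.3 J.

W_total ≈ 325 J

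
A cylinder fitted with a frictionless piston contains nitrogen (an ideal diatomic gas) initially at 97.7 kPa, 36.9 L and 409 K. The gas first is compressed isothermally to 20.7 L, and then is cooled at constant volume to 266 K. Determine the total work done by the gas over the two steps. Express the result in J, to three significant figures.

Step 1 (isothermal): W = P₁V₁ ln(V₂/V₁) = (3605) ln(20.7/36.9) = -2084 J.
Step 2 (isochoric): W = 0 (constant volume).
W_total = -2084 + 0 = -2084 J.

W_total ≈ -2080 J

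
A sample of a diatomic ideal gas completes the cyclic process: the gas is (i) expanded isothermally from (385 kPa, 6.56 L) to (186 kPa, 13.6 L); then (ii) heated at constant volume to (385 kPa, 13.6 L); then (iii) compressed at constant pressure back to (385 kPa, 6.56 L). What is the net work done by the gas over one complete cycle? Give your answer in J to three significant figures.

Leg (i): W = PᵢVᵢ ln(V_f/Vᵢ) = (2526) ln(13.6/6.56) = 1841 J.
Leg (ii): W = 0.
Leg (iii): W = PΔV = (385)(6.56 − 13.6) = -2710 J.
W_net = 1841 − 2710 = -869 J.

W_net ≈ -869 J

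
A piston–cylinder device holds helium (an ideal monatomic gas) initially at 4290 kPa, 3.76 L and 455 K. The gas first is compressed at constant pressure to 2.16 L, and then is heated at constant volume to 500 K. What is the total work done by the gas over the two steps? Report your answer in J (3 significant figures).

W_total ≈ -6860 J

Step 1 (isobaric): W = PΔV = (4290 kPa)(2.16 − 3.76 L) = -6864 J.
Step 2 (isochoric): W = 0 (constant volume).
W_total = -6864 + 0 = -6864 J.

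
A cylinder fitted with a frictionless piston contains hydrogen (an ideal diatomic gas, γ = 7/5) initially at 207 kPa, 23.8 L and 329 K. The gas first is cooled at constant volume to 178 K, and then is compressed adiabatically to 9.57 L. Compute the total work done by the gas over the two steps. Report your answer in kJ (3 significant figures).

W_total ≈ -2.93 kJ

Step 1 (isochoric): W = 0 (constant volume).
After step 1: P = 112 kPa (V unchanged).
Step 2 (adiabatic): W = (P₁V₁ − P₂V₂)/(γ−1) = (2665 − 3837)/0.4 = -2930 J.
W_total = 0 − 2930 = -2930 J.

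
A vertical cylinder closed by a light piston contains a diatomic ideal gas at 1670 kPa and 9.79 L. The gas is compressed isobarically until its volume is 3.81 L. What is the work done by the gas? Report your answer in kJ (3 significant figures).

W ≈ -9.99 kJ

Isobaric: W = P ΔV.
W = (1670 kPa)(3.81 − 9.79 L) = (1670)(-5.98) = -9987 J.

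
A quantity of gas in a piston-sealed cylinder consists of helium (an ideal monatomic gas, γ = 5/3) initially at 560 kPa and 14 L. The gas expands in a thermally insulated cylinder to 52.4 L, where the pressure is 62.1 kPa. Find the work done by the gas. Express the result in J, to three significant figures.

Adiabatic: W = (P₁V₁ − P₂V₂)/(γ − 1) with γ = 5/3.
P₁V₁ = 7840 J, P₂V₂ = 3254 J.
W = (7840 − 3254) / 0.6667 = 6879 J.

W ≈ 6880 J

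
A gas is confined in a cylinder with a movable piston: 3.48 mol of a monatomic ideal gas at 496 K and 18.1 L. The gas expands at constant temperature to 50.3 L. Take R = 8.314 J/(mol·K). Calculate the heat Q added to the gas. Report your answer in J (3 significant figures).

Isothermal ⇒ ΔU = 0, so Q = W = nRT ln(V₂/V₁).
Q = (3.48)(8.314)(496) ln(50.3/18.1) = 14351 × 1.022 = 14668 J.

Q ≈ 14700 J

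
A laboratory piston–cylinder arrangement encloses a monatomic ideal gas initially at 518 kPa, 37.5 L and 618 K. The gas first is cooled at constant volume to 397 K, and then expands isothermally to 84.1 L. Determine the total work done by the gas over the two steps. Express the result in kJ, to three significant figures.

Step 1 (isochoric): W = 0 (constant volume).
After step 1: P = 332.8 kPa (V unchanged).
Step 2 (isothermal): W = P₁V₁ ln(V₂/V₁) = (12479) ln(84.1/37.5) = 10078 J.
W_total = 0 + 10078 = 10078 J.

W_total ≈ 10.1 kJ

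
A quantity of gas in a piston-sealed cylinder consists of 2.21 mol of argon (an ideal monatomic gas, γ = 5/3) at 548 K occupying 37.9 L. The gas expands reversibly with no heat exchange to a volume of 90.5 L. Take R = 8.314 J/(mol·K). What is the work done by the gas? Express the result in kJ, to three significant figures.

Adiabatic: TV^(γ−1) = const with γ = 5/3.
T₂ = T₁ (V₁/V₂)^(γ−1) = 548 × (37.9/90.5)^0.667 = 548 × 0.5597 = 306.7 K.
W_by = nCᵥ(T₁ − T₂) = (2.21)(12.47)(548 − 306.7) = 6649 J.

W ≈ 6.65 kJ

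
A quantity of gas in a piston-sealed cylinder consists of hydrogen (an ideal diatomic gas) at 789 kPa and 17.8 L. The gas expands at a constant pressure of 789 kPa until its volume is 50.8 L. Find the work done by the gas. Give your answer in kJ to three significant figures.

Isobaric: W = P ΔV.
W = (789 kPa)(50.8 − 17.8 L) = (789)(33) = 26037 J.

W ≈ 26.0 kJ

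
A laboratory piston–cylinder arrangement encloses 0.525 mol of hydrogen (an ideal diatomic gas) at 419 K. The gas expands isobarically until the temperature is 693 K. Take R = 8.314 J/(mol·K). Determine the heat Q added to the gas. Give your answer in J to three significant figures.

Q ≈ 4190 J

Isobaric: W = nRΔT = (0.525)(8.314)(274) = 1196 J.
ΔU = nCᵥΔT with Cᵥ = 5R/2: ΔU = (0.525)(20.79)(274) = 2990 J.
Q = ΔU + W = 2990 + 1196 = 4186 J.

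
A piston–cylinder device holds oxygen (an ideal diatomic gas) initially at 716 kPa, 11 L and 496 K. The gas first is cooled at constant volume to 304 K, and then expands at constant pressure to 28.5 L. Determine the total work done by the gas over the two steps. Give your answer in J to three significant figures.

W_total ≈ 7680 J

Step 1 (isochoric): W = 0 (constant volume).
After step 1: P = 438.8 kPa (V unchanged).
Step 2 (isobaric): W = PΔV = (438.8 kPa)(28.5 − 11 L) = 7680 J.
W_total = 0 + 7680 = 7680 J.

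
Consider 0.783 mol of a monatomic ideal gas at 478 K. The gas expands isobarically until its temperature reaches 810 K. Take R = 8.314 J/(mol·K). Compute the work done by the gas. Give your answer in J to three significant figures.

Isobaric: W = P ΔV = nR ΔT.
W = (0.783)(8.314)(810 − 478) = 2161 J.

W ≈ 2160 J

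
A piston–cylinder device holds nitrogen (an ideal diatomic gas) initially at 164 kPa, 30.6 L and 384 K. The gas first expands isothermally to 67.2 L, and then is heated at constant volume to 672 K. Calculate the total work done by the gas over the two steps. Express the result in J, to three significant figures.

W_total ≈ 3950 J

Step 1 (isothermal): W = P₁V₁ ln(V₂/V₁) = (5018) ln(67.2/30.6) = 3948 J.
Step 2 (isochoric): W = 0 (constant volume).
W_total = 3948 + 0 = 3948 J.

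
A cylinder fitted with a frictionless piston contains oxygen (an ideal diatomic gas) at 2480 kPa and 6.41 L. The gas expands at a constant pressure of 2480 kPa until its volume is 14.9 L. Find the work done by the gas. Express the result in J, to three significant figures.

Isobaric: W = P ΔV.
W = (2480 kPa)(14.9 − 6.41 L) = (2480)(8.49) = 21055 J.

W ≈ 21100 J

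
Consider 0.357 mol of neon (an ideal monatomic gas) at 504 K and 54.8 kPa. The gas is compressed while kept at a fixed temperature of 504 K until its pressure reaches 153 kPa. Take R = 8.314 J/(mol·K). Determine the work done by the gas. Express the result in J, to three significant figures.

W ≈ -1540 J

Isothermal process: W = nRT ln(V₂/V₁) = nRT ln(P₁/P₂).
W = (0.357)(8.314)(504) × ln(54.8/153)
  = 1496 × ln(0.3582) = 1496 × -1.027
W_by_gas = -1536 J.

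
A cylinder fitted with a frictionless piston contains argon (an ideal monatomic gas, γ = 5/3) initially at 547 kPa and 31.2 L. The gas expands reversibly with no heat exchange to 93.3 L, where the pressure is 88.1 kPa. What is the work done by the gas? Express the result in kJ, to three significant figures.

W ≈ 13.3 kJ

Adiabatic: W = (P₁V₁ − P₂V₂)/(γ − 1) with γ = 5/3.
P₁V₁ = 17066 J, P₂V₂ = 8220 J.
W = (17066 − 8220) / 0.6667 = 13270 J.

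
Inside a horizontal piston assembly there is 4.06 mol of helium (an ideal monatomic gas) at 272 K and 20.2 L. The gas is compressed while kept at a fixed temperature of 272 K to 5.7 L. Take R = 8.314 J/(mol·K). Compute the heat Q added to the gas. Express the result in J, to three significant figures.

Q ≈ -11600 J

Isothermal ⇒ ΔU = 0, so Q = W = nRT ln(V₂/V₁).
Q = (4.06)(8.314)(272) ln(5.7/20.2) = 9181 × -1.265 = -11616 J.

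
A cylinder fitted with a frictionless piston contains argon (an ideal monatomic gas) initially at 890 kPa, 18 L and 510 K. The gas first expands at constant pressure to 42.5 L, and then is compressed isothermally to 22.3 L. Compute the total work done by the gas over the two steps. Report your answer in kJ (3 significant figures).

W_total ≈ -2.59 kJ

Step 1 (isobaric): W = PΔV = (890 kPa)(42.5 − 18 L) = 21805 J.
After step 1: P = 890 kPa, V = 42.5 L, T = 1204 K.
Step 2 (isothermal): W = P₁V₁ ln(V₂/V₁) = (37825) ln(22.3/42.5) = -24394 J.
W_total = 21805 − 24394 = -2589 J.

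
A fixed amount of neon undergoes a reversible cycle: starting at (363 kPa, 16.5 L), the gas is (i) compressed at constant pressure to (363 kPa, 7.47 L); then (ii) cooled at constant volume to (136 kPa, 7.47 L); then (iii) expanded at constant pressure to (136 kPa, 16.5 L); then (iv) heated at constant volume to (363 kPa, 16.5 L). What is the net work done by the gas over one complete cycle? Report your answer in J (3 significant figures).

Constant-volume legs do no work.
W(i) = (363)(7.47 − 16.5) = -3278 J; W(iii) = (136)(16.5 − 7.47) = 1228 J.
W_net = -3278 + 1228 = -2050 J (the counter-clockwise enclosed area).

W_net ≈ -2050 J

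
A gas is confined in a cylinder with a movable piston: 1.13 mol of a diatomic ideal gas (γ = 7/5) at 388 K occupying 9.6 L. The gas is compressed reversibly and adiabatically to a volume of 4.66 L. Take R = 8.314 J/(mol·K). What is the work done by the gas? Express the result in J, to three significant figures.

W ≈ -3050 J

Adiabatic: TV^(γ−1) = const with γ = 7/5.
T₂ = T₁ (V₁/V₂)^(γ−1) = 388 × (9.6/4.66)^0.4 = 388 × 1.335 = 518.1 K.
W_by = nCᵥ(T₁ − T₂) = (1.13)(20.79)(388 − 518.1) = -3055 J.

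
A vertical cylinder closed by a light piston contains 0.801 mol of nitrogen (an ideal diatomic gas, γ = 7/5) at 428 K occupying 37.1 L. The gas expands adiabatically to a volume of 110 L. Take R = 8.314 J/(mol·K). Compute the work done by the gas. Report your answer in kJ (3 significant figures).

Adiabatic: TV^(γ−1) = const with γ = 7/5.
T₂ = T₁ (V₁/V₂)^(γ−1) = 428 × (37.1/110)^0.4 = 428 × 0.6474 = 277.1 K.
W_by = nCᵥ(T₁ − T₂) = (0.801)(20.79)(428 − 277.1) = 2512 J.

W ≈ 2.51 kJ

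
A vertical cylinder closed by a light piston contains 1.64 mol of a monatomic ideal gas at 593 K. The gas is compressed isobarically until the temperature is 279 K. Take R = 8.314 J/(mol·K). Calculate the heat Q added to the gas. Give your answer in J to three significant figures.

Isobaric: W = nRΔT = (1.64)(8.314)(-314) = -4281 J.
ΔU = nCᵥΔT with Cᵥ = 3R/2: ΔU = (1.64)(12.47)(-314) = -6422 J.
Q = ΔU + W = -6422 − 4281 = -10703 J.

Q ≈ -10700 J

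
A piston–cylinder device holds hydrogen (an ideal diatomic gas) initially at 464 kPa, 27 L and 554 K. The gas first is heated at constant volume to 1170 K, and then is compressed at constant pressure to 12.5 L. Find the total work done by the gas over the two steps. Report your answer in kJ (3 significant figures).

W_total ≈ -14.2 kJ

Step 1 (isochoric): W = 0 (constant volume).
After step 1: P = 979.9 kPa (V unchanged).
Step 2 (isobaric): W = PΔV = (979.9 kPa)(12.5 − 27 L) = -14209 J.
W_total = 0 − 14209 = -14209 J.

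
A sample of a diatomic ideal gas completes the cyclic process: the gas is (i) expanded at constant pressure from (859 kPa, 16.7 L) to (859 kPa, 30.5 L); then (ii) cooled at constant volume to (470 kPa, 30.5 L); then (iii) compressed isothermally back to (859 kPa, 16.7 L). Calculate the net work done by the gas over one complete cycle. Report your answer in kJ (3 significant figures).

W_net ≈ 3.22 kJ

Leg (i): W = PΔV = (859)(30.5 − 16.7) = 11854 J.
Leg (ii): W = 0.
Leg (iii): W = PᵢVᵢ ln(V_f/Vᵢ) = (14335) ln(16.7/30.5) = -8634 J.
W_net = 11854 − 8634 = 3220 J.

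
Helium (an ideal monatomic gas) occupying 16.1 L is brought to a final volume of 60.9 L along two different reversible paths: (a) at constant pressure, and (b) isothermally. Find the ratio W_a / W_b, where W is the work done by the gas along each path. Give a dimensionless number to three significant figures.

W_a / W_b ≈ 2.09

Path (a) isobaric: W = P₁(V₂ − V₁) → W_a/(P₁V₁) = 2.783.
Path (b) isothermal: W = P₁V₁ ln(V₂/V₁) → W_b/(P₁V₁) = 1.33.
W_a / W_b = 2.783 / 1.33 = 2.092.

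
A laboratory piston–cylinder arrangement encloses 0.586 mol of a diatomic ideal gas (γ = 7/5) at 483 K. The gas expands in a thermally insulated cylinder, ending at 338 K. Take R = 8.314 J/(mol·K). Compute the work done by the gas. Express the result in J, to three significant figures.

Adiabatic ⇒ Q = 0, so W_by = −ΔU = nCᵥ(T₁ − T₂).
Cᵥ = 5R/2 = 20.79 J/(mol·K).
W = (0.586)(20.79)(483 − 338) = 1766 J.

W ≈ 1770 J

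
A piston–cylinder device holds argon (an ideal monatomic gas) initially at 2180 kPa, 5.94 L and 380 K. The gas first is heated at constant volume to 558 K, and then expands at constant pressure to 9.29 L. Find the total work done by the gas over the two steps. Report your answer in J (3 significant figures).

Step 1 (isochoric): W = 0 (constant volume).
After step 1: P = 3201 kPa (V unchanged).
Step 2 (isobaric): W = PΔV = (3201 kPa)(9.29 − 5.94 L) = 10724 J.
W_total = 0 + 10724 = 10724 J.

W_total ≈ 10700 J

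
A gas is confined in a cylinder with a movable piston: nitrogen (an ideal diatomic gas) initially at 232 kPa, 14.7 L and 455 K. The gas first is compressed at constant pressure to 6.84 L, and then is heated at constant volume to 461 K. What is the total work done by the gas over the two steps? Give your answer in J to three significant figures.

W_total ≈ -1820 J

Step 1 (isobaric): W = PΔV = (232 kPa)(6.84 − 14.7 L) = -1824 J.
Step 2 (isochoric): W = 0 (constant volume).
W_total = -1824 + 0 = -1824 J.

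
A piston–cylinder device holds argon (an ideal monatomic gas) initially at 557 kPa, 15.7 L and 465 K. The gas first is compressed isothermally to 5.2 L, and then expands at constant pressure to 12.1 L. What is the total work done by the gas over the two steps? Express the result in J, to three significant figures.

Step 1 (isothermal): W = P₁V₁ ln(V₂/V₁) = (8745) ln(5.2/15.7) = -9663 J.
After step 1: P = 1682 kPa, V = 5.2 L, T = 465 K.
Step 2 (isobaric): W = PΔV = (1682 kPa)(12.1 − 5.2 L) = 11604 J.
W_total = -9663 + 11604 = 1941 J.

W_total ≈ 1940 J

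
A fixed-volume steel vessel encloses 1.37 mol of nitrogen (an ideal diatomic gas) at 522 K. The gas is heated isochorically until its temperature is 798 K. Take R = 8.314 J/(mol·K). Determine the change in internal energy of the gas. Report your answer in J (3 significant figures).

Constant volume ⇒ W = 0, so Q = ΔU = nCᵥΔT with Cᵥ = 5R/2 = 20.79 J/(mol·K).
ΔU = (1.37)(20.79)(798 − 522) = 7859 J.

ΔU ≈ 7860 J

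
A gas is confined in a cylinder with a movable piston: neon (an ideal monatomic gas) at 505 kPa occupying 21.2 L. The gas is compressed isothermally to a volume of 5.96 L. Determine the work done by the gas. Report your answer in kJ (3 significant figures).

W ≈ -13.6 kJ

Isothermal: W = nRT ln(V₂/V₁) = P₁V₁ ln(V₂/V₁).
P₁V₁ = (505 kPa)(21.2 L) = 10706 J.
W = 10706 × ln(5.96/21.2) = 10706 × -1.269
W_by_gas = -13585 J.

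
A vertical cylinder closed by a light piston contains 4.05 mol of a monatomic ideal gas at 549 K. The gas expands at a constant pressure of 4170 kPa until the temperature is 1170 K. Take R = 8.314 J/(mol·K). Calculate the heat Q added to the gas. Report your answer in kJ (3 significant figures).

Isobaric: W = nRΔT = (4.05)(8.314)(621) = 20910 J.
ΔU = nCᵥΔT with Cᵥ = 3R/2: ΔU = (4.05)(12.47)(621) = 31365 J.
Q = ΔU + W = 31365 + 20910 = 52275 J.

Q ≈ 52.3 kJ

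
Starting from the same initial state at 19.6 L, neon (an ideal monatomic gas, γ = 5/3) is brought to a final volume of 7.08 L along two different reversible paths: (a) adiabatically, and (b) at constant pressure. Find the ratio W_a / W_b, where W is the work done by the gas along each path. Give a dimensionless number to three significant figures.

Path (a) adiabatic: W = P₁V₁(1 − (V₁/V₂)^(γ−1))/(γ−1) → W_a/(P₁V₁) = -1.457.
Path (b) isobaric: W = P₁(V₂ − V₁) → W_b/(P₁V₁) = -0.6388.
W_a / W_b = -1.457 / -0.6388 = 2.282.

W_a / W_b ≈ 2.28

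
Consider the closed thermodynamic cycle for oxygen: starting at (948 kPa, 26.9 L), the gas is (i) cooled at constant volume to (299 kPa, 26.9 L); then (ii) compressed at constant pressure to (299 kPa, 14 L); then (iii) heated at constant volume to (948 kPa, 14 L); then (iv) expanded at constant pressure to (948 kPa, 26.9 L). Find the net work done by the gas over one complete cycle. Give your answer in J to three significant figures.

W_net ≈ 8370 J

Constant-volume legs do no work.
W(ii) = (299)(14 − 26.9) = -3857 J; W(iv) = (948)(26.9 − 14) = 12229 J.
W_net = -3857 + 12229 = 8372 J (the clockwise enclosed area).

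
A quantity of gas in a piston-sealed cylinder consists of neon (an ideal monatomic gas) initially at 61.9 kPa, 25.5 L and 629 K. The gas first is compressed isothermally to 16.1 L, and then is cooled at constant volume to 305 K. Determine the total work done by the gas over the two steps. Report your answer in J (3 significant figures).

Step 1 (isothermal): W = P₁V₁ ln(V₂/V₁) = (1578) ln(16.1/25.5) = -725.9 J.
Step 2 (isochoric): W = 0 (constant volume).
W_total = -725.9 + 0 = -725.9 J.

W_total ≈ -726 J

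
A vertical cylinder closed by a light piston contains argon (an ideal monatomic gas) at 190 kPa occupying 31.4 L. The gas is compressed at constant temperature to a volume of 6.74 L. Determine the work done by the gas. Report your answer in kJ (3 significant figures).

Isothermal: W = nRT ln(V₂/V₁) = P₁V₁ ln(V₂/V₁).
P₁V₁ = (190 kPa)(31.4 L) = 5966 J.
W = 5966 × ln(6.74/31.4) = 5966 × -1.539
W_by_gas = -9180 J.

W ≈ -9.18 kJ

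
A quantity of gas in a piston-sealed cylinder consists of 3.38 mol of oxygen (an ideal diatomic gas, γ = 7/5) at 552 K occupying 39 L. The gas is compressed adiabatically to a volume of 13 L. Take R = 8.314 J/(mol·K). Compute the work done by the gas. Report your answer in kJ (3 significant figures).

W ≈ -21.4 kJ

Adiabatic: TV^(γ−1) = const with γ = 7/5.
T₂ = T₁ (V₁/V₂)^(γ−1) = 552 × (39/13)^0.4 = 552 × 1.552 = 856.6 K.
W_by = nCᵥ(T₁ − T₂) = (3.38)(20.79)(552 − 856.6) = -21400 J.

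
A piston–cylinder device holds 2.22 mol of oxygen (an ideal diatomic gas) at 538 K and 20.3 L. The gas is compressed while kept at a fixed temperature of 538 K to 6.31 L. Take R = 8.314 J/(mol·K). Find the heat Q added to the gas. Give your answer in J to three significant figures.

Isothermal ⇒ ΔU = 0, so Q = W = nRT ln(V₂/V₁).
Q = (2.22)(8.314)(538) ln(6.31/20.3) = 9930 × -1.168 = -11603 J.

Q ≈ -11600 J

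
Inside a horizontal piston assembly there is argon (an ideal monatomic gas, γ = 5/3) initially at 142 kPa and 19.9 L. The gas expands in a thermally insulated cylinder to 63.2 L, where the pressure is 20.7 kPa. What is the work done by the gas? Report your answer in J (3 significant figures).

W ≈ 2280 J

Adiabatic: W = (P₁V₁ − P₂V₂)/(γ − 1) with γ = 5/3.
P₁V₁ = 2826 J, P₂V₂ = 1308 J.
W = (2826 − 1308) / 0.6667 = 2276 J.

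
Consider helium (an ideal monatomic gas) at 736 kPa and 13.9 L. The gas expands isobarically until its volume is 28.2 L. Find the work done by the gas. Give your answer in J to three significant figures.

W ≈ 10500 J

Isobaric: W = P ΔV.
W = (736 kPa)(28.2 − 13.9 L) = (736)(14.3) = 10525 J.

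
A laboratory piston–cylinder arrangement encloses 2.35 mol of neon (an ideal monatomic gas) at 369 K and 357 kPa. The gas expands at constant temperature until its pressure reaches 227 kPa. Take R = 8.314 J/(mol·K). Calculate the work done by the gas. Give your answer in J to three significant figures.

W ≈ 3260 J

Isothermal process: W = nRT ln(V₂/V₁) = nRT ln(P₁/P₂).
W = (2.35)(8.314)(369) × ln(357/227)
  = 7209 × ln(1.573) = 7209 × 0.4528
W_by_gas = 3264 J.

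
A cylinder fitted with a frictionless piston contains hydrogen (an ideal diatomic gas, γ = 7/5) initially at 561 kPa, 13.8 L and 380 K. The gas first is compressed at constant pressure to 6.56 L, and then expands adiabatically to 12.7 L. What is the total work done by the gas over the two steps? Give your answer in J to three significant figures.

Step 1 (isobaric): W = PΔV = (561 kPa)(6.56 − 13.8 L) = -4062 J.
After step 1: P = 561 kPa, V = 6.56 L, T = 180.6 K.
Step 2 (adiabatic): W = (P₁V₁ − P₂V₂)/(γ−1) = (3680 − 2826)/0.4 = 2136 J.
W_total = -4062 + 2136 = -1925 J.

W_total ≈ -1930 J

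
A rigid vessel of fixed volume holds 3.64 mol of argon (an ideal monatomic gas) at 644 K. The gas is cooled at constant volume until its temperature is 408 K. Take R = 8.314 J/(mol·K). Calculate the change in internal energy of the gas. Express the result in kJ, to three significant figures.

ΔU ≈ -10.7 kJ

Constant volume ⇒ W = 0, so Q = ΔU = nCᵥΔT with Cᵥ = 3R/2 = 12.47 J/(mol·K).
ΔU = (3.64)(12.47)(408 − 644) = -10713 J.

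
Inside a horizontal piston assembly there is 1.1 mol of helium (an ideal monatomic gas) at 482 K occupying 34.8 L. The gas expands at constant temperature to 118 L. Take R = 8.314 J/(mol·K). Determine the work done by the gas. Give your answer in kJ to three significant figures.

W ≈ 5.38 kJ

Isothermal: W = nRT ln(V₂/V₁).
W = (1.1)(8.314)(482) × ln(118/34.8)
  = 4408 × 1.221
W_by_gas = 5383 J.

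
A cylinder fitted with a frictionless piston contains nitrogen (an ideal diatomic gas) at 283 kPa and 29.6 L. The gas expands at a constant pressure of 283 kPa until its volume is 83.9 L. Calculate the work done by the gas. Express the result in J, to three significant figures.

Isobaric: W = P ΔV.
W = (283 kPa)(83.9 − 29.6 L) = (283)(54.3) = 15367 J.

W ≈ 15400 J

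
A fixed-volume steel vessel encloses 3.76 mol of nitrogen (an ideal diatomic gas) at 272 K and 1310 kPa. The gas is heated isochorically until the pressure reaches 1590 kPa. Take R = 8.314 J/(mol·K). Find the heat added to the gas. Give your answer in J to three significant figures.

Q ≈ 4540 J

Constant volume ⇒ W = 0, so Q = ΔU = nCᵥΔT with Cᵥ = 5R/2 = 20.79 J/(mol·K).
At constant V, T₂/T₁ = P₂/P₁ ⇒ ΔT = T₁(P₂/P₁ − 1) = 272·(1590/1310 − 1) = 58.14 K.
ΔU = (3.76)(20.79)(58.14) = 4544 J.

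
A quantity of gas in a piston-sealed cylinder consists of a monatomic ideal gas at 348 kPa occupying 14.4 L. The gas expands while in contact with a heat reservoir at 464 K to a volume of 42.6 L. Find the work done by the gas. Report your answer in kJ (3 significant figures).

W ≈ 5.44 kJ

Isothermal: W = nRT ln(V₂/V₁) = P₁V₁ ln(V₂/V₁).
P₁V₁ = (348 kPa)(14.4 L) = 5011 J.
W = 5011 × ln(42.6/14.4) = 5011 × 1.085
W_by_gas = 5435 J.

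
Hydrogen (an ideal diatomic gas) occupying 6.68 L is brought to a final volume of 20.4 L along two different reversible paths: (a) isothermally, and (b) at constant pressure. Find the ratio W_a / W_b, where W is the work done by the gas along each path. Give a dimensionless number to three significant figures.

Path (a) isothermal: W = P₁V₁ ln(V₂/V₁) → W_a/(P₁V₁) = 1.116.
Path (b) isobaric: W = P₁(V₂ − V₁) → W_b/(P₁V₁) = 2.054.
W_a / W_b = 1.116 / 2.054 = 0.5436.

W_a / W_b ≈ 0.544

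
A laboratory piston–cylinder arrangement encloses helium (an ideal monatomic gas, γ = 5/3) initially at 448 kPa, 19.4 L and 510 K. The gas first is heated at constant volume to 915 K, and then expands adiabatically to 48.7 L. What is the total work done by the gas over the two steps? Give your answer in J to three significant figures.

Step 1 (isochoric): W = 0 (constant volume).
After step 1: P = 803.8 kPa (V unchanged).
Step 2 (adiabatic): W = (P₁V₁ − P₂V₂)/(γ−1) = (15593 − 8442)/0.667 = 10727 J.
W_total = 0 + 10727 = 10727 J.

W_total ≈ 10700 J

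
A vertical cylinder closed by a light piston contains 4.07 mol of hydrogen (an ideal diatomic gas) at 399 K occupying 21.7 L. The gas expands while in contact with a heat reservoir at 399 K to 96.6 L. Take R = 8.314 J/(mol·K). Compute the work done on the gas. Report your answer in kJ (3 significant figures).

Isothermal: W = nRT ln(V₂/V₁).
W = (4.07)(8.314)(399) × ln(96.6/21.7)
  = 13501 × 1.493
W_by_gas = 20161 J; work on gas = −W_by = -20161 J.

W ≈ -20.2 kJ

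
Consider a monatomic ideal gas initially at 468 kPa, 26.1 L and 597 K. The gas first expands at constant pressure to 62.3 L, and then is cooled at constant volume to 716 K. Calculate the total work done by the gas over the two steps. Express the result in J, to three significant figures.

Step 1 (isobaric): W = PΔV = (468 kPa)(62.3 − 26.1 L) = 16942 J.
Step 2 (isochoric): W = 0 (constant volume).
W_total = 16942 + 0 = 16942 J.

W_total ≈ 16900 J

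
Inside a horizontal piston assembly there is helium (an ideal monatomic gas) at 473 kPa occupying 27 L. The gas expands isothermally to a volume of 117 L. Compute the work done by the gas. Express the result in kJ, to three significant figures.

Isothermal: W = nRT ln(V₂/V₁) = P₁V₁ ln(V₂/V₁).
P₁V₁ = (473 kPa)(27 L) = 12771 J.
W = 12771 × ln(117/27) = 12771 × 1.466
W_by_gas = 18727 J.

W ≈ 18.7 kJ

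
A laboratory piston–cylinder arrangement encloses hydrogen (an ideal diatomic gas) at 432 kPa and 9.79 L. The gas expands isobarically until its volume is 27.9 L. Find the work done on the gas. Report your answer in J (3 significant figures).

Isobaric: W = P ΔV.
W = (432 kPa)(27.9 − 9.79 L) = (432)(18.11) = 7824 J.
Work on gas = −W_by = -7824 J.

W ≈ -7820 J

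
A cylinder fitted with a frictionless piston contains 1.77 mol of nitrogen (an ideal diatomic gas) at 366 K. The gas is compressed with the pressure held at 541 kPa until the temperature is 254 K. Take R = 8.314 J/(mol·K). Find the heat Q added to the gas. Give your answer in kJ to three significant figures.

Q ≈ -5.77 kJ

Isobaric: W = nRΔT = (1.77)(8.314)(-112) = -1648 J.
ΔU = nCᵥΔT with Cᵥ = 5R/2: ΔU = (1.77)(20.79)(-112) = -4120 J.
Q = ΔU + W = -4120 − 1648 = -5769 J.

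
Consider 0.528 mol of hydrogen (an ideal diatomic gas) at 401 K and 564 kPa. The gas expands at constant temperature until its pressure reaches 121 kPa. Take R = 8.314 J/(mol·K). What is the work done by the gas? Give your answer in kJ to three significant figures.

Isothermal process: W = nRT ln(V₂/V₁) = nRT ln(P₁/P₂).
W = (0.528)(8.314)(401) × ln(564/121)
  = 1760 × ln(4.661) = 1760 × 1.539
W_by_gas = 2710 J.

W ≈ 2.71 kJ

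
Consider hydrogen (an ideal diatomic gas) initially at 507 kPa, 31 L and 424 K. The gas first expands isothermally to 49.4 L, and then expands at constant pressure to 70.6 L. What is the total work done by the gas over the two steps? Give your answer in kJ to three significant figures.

Step 1 (isothermal): W = P₁V₁ ln(V₂/V₁) = (15717) ln(49.4/31) = 7324 J.
After step 1: P = 318.2 kPa, V = 49.4 L, T = 424 K.
Step 2 (isobaric): W = PΔV = (318.2 kPa)(70.6 − 49.4 L) = 6745 J.
W_total = 7324 + 6745 = 14068 J.

W_total ≈ 14.1 kJ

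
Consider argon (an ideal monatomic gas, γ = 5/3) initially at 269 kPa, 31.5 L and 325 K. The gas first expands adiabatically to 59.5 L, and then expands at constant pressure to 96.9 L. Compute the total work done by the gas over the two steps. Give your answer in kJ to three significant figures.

Step 1 (adiabatic): W = (P₁V₁ − P₂V₂)/(γ−1) = (8474 − 5545)/0.667 = 4392 J.
After step 1: P = 93.2 kPa, V = 59.5 L, T = 212.7 K.
Step 2 (isobaric): W = PΔV = (93.2 kPa)(96.9 − 59.5 L) = 3486 J.
W_total = 4392 + 3486 = 7878 J.

W_total ≈ 7.88 kJ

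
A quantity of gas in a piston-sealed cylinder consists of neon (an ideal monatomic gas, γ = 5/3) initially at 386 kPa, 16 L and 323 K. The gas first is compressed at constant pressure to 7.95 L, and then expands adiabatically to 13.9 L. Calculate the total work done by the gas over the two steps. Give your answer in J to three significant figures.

W_total ≈ -1680 J

Step 1 (isobaric): W = PΔV = (386 kPa)(7.95 − 16 L) = -3107 J.
After step 1: P = 386 kPa, V = 7.95 L, T = 160.5 K.
Step 2 (adiabatic): W = (P₁V₁ − P₂V₂)/(γ−1) = (3069 − 2114)/0.667 = 1431 J.
W_total = -3107 + 1431 = -1676 J.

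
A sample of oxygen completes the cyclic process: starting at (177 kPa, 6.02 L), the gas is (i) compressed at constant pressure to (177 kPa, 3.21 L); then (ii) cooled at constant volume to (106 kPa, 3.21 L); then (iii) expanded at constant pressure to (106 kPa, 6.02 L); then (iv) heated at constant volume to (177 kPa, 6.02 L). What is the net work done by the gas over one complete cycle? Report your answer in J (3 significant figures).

Constant-volume legs do no work.
W(i) = (177)(3.21 − 6.02) = -497.4 J; W(iii) = (106)(6.02 − 3.21) = 297.9 J.
W_net = -497.4 + 297.9 = -199.5 J (the counter-clockwise enclosed area).

W_net ≈ -200 J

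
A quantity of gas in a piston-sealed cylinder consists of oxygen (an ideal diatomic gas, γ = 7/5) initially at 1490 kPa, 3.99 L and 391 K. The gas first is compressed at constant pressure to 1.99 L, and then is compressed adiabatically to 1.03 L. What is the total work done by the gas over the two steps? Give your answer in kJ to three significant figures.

W_total ≈ -5.21 kJ

Step 1 (isobaric): W = PΔV = (1490 kPa)(1.99 − 3.99 L) = -2980 J.
After step 1: P = 1490 kPa, V = 1.99 L, T = 195 K.
Step 2 (adiabatic): W = (P₁V₁ − P₂V₂)/(γ−1) = (2965 − 3859)/0.4 = -2234 J.
W_total = -2980 − 2234 = -5214 J.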